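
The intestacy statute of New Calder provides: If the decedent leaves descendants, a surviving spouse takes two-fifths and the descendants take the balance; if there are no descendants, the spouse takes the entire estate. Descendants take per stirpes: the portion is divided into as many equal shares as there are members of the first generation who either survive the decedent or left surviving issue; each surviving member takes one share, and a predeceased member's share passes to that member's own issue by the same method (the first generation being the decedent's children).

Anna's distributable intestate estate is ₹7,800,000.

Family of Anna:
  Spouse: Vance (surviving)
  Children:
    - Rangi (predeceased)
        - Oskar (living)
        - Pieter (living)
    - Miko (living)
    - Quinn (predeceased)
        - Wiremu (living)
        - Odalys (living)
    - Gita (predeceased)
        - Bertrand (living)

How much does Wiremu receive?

Wiremu receives ₹585,000.

Vance takes two-fifths of ₹7,800,000 = ₹3,120,000. The remaining ₹4,680,000 passes to the descendants.
The descendants' portion (₹4,680,000) is divided into 4 shares of ₹1,170,000: Miko takes ₹1,170,000; Rangi's ₹1,170,000 share passes to Rangi's issue; Quinn's ₹1,170,000 share passes to Quinn's issue; Gita's ₹1,170,000 share passes to Gita's issue.
Rangi's share (₹1,170,000) is divided into 2 shares of ₹585,000: Oskar and Pieter each take ₹585,000.
Quinn's share (₹1,170,000) is divided into 2 shares of ₹585,000: Wiremu and Odalys each take ₹585,000.
Gita's share (₹1,170,000) passes entirely to Bertrand.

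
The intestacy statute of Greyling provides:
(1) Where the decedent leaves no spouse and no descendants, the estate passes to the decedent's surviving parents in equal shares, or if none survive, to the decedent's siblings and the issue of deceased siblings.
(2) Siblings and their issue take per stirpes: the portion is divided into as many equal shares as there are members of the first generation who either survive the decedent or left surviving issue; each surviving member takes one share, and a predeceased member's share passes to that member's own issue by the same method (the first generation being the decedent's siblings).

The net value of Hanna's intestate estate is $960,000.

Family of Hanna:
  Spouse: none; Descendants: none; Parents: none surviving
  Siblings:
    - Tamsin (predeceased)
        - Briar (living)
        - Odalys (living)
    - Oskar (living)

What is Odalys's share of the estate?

The entire $960,000 passes to the siblings and their issue.
That amount ($960,000) is divided into 2 shares of $480,000: Oskar takes $480,000; Tamsin's $480,000 share passes to Tamsin's issue.
Tamsin's share ($480,000) is divided into 2 shares of $240,000: Briar and Odalys each take $240,000.

Odalys receives $240,000.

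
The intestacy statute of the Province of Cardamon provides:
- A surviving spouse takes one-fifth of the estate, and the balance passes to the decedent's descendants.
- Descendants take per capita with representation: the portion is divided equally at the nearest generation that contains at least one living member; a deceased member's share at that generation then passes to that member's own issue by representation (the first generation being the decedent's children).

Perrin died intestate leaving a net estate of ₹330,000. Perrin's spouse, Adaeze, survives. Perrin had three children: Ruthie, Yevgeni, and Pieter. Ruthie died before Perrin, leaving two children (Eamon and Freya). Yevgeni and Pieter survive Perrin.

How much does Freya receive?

Freya receives ₹44,000.

Adaeze takes one-fifth of ₹330,000 = ₹66,000. The remaining ₹264,000 passes to the descendants.
The descendants' portion (₹264,000) is divided into 3 shares of ₹88,000: Yevgeni and Pieter each take ₹88,000; Ruthie's ₹88,000 share passes to Ruthie's issue.
Ruthie's share (₹88,000) is divided into 2 shares of ₹44,000: Eamon and Freya each take ₹44,000.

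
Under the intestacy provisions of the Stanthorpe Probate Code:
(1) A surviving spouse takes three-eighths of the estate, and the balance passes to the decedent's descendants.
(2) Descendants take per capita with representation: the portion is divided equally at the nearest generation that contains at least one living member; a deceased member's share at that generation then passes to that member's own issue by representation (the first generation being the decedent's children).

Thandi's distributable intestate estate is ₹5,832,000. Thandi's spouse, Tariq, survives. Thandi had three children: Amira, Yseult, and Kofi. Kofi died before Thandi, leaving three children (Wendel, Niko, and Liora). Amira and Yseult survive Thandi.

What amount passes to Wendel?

Wendel receives ₹405,000.

Tariq takes three-eighths of ₹5,832,000 = ₹2,187,000. The remaining ₹3,645,000 passes to the descendants.
The descendants' portion (₹3,645,000) is divided into 3 shares of ₹1,215,000: Amira and Yseult each take ₹1,215,000; Kofi's ₹1,215,000 share passes to Kofi's issue.
Kofi's share (₹1,215,000) is divided into 3 shares of ₹405,000: Wendel, Niko, and Liora each take ₹405,000.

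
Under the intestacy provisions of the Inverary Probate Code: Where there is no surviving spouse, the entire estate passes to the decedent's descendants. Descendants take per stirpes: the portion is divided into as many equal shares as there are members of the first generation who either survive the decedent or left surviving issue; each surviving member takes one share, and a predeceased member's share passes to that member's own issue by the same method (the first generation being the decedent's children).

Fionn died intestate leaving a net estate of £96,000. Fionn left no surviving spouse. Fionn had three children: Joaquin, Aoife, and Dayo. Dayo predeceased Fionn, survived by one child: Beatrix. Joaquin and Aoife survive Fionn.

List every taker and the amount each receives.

Joaquin: £32,000; Aoife: £32,000; Beatrix: £32,000

The entire £96,000 passes to the descendants.
That amount (£96,000) is divided into 3 shares of £32,000: Joaquin and Aoife each take £32,000; Dayo's £32,000 share passes to Dayo's issue.
Dayo's share (£32,000) passes entirely to Beatrix.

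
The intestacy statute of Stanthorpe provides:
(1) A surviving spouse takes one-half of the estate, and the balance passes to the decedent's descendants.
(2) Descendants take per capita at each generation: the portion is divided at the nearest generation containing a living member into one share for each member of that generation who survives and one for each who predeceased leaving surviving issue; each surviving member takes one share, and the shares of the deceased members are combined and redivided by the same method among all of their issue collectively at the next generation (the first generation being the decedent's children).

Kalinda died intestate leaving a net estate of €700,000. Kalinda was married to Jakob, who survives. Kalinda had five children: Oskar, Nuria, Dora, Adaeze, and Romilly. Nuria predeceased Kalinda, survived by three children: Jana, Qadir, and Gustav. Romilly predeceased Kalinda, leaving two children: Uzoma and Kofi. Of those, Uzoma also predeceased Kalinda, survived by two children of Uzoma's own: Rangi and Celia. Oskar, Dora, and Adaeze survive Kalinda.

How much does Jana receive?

Jana receives €28,000.

Jakob takes one-half of €700,000 = €350,000. The remaining €350,000 passes to the descendants.
The descendants' portion (€350,000) is divided at the children's generation into 5 shares of €70,000. Oskar, Dora, and Adaeze each take €70,000. The 2 shares of the deceased (Nuria and Romilly) are combined into a pool of €140,000.
That pool (€140,000) is divided at the grandchildren's generation into 5 shares of €28,000. Jana, Qadir, Gustav, and Kofi each take €28,000. The remaining share for the deceased Uzoma (€28,000) is carried to the next generation.
That pool (€28,000) is divided at the great-grandchildren's generation equally among Rangi and Celia: €14,000 each.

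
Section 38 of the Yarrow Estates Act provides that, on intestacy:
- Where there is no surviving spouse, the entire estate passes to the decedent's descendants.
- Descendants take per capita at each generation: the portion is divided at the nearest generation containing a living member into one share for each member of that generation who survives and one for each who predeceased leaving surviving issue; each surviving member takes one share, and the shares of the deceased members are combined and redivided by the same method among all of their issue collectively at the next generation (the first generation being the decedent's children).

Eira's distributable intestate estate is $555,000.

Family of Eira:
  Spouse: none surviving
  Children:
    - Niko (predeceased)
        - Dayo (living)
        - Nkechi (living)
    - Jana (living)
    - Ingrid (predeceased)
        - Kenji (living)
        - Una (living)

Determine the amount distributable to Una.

The entire $555,000 passes to the descendants.
That amount ($555,000) is divided at the children's generation into 3 shares of $185,000. Jana takes $185,000. The 2 shares of the deceased (Niko and Ingrid) are combined into a pool of $370,000.
That pool ($370,000) is divided at the grandchildren's generation equally among Dayo, Nkechi, Kenji, and Una: $92,500 each.

Una receives $92,500.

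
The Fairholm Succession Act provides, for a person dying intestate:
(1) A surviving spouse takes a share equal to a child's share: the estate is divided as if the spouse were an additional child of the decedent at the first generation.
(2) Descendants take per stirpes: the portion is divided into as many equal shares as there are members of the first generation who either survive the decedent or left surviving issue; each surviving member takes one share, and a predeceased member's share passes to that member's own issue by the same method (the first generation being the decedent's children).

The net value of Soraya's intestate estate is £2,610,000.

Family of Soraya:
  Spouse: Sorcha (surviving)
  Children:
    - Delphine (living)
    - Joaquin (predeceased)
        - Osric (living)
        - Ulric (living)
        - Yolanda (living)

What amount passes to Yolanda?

The spouse counts as an additional share at the children's level, so there are 3 primary shares of £870,000. Sorcha takes one such share (£870,000).
The children's combined portion (£1,740,000) is divided into 2 shares of £870,000: Delphine takes £870,000; Joaquin's £870,000 share passes to Joaquin's issue.
Joaquin's share (£870,000) is divided into 3 shares of £290,000: Osric, Ulric, and Yolanda each take £290,000.

Yolanda receives £290,000.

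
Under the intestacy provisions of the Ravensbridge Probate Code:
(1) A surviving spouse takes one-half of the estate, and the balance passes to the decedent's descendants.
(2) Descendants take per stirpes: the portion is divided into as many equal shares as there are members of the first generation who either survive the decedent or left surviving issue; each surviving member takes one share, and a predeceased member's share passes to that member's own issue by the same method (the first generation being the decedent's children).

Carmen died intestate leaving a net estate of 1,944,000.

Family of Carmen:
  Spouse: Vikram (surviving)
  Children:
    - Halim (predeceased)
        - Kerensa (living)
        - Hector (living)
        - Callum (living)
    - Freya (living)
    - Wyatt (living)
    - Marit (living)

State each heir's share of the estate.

Vikram takes one-half of 1,944,000 = 972,000. The remaining 972,000 passes to the descendants.
The descendants' portion (972,000) is divided into 4 shares of 243,000: Freya, Wyatt, and Marit each take 243,000; Halim's 243,000 share passes to Halim's issue.
Halim's share (243,000) is divided into 3 shares of 81,000: Kerensa, Hector, and Callum each take 81,000.

Vikram: 972,000; Kerensa: 81,000; Hector: 81,000; Callum: 81,000; Freya: 243,000; Wyatt: 243,000; Marit: 243,000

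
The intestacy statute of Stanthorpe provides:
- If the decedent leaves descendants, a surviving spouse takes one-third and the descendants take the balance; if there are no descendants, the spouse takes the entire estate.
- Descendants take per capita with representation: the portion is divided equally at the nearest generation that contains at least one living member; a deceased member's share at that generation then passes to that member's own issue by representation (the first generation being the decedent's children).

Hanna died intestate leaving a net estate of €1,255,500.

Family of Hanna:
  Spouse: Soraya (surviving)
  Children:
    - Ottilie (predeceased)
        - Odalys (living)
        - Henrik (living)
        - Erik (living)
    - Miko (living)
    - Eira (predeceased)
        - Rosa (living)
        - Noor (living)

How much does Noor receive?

Noor receives €139,500.

Soraya takes one-third of €1,255,500 = €418,500. The remaining €837,000 passes to the descendants.
The descendants' portion (€837,000) is divided into 3 shares of €279,000: Miko takes €279,000; Ottilie's €279,000 share passes to Ottilie's issue; Eira's €279,000 share passes to Eira's issue.
Ottilie's share (€279,000) is divided into 3 shares of €93,000: Odalys, Henrik, and Erik each take €93,000.
Eira's share (€279,000) is divided into 2 shares of €139,500: Rosa and Noor each take €139,500.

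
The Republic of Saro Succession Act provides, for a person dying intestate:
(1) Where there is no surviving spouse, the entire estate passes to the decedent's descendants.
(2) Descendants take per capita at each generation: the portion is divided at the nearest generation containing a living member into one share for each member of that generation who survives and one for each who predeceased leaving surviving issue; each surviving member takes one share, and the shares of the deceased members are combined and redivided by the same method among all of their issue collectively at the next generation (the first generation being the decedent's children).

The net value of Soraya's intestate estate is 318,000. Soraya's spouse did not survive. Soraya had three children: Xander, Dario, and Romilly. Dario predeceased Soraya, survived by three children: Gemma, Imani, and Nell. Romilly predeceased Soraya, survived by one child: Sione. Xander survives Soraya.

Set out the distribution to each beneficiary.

Xander: 106,000; Gemma: 53,000; Imani: 53,000; Nell: 53,000; Sione: 53,000

The entire 318,000 passes to the descendants.
That amount (318,000) is divided at the children's generation into 3 shares of 106,000. Xander takes 106,000. The 2 shares of the deceased (Dario and Romilly) are combined into a pool of 212,000.
That pool (212,000) is divided at the grandchildren's generation equally among Gemma, Imani, Nell, and Sione: 53,000 each.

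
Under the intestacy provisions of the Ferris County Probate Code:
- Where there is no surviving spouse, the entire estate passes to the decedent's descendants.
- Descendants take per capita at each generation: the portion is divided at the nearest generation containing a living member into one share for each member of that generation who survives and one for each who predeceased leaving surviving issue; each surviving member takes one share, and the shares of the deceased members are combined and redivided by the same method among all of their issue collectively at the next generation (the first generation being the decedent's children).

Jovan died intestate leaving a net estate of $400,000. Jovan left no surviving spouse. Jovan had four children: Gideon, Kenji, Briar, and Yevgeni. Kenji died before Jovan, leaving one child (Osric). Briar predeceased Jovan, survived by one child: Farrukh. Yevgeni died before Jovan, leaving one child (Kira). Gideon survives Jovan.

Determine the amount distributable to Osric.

The entire $400,000 passes to the descendants.
That amount ($400,000) is divided at the children's generation into 4 shares of $100,000. Gideon takes $100,000. The 3 shares of the deceased (Kenji, Briar, and Yevgeni) are combined into a pool of $300,000.
That pool ($300,000) is divided at the grandchildren's generation equally among Osric, Farrukh, and Kira: $100,000 each.

Osric receives $100,000.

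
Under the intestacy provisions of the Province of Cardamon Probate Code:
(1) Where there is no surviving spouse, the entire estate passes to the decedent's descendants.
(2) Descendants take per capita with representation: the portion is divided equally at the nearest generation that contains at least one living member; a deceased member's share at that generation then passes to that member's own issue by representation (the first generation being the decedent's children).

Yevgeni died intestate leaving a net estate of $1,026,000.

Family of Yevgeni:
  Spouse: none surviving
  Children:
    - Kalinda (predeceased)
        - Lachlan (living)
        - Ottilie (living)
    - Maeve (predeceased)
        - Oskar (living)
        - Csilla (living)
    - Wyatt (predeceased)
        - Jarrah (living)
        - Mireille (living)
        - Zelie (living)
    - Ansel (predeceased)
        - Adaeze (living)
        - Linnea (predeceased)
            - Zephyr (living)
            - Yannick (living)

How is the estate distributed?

The entire $1,026,000 passes to the descendants.
No child survives, so the initial division is made at the grandchildren's generation.
That amount ($1,026,000) is divided into 9 shares of $114,000: Lachlan, Ottilie, Oskar, Csilla, Jarrah, Mireille, Zelie, and Adaeze each take $114,000; Linnea's $114,000 share passes to Linnea's issue.
Linnea's share ($114,000) is divided into 2 shares of $57,000: Zephyr and Yannick each take $57,000.

Lachlan: $114,000; Ottilie: $114,000; Oskar: $114,000; Csilla: $114,000; Jarrah: $114,000; Mireille: $114,000; Zelie: $114,000; Adaeze: $114,000; Zephyr: $57,000; Yannick: $57,000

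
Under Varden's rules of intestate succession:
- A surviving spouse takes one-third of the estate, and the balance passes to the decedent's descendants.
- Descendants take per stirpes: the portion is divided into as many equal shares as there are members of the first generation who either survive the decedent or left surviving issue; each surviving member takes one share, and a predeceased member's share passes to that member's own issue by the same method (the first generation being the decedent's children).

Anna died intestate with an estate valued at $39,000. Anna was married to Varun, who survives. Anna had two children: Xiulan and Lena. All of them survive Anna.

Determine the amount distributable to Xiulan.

Xiulan receives $13,000.

Varun takes one-third of $39,000 = $13,000. The remaining $26,000 passes to the descendants.
The descendants' portion ($26,000) is divided into 2 shares of $13,000: Xiulan and Lena each take $13,000.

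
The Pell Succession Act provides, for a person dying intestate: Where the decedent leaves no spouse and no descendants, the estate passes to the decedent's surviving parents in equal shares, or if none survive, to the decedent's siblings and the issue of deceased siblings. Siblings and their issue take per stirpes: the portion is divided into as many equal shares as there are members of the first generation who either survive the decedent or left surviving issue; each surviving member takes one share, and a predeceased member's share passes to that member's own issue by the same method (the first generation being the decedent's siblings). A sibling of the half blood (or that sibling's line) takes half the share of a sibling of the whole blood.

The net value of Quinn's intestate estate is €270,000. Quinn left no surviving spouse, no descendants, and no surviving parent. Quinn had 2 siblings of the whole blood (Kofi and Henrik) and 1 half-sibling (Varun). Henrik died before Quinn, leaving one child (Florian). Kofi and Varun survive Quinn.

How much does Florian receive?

The entire €270,000 passes to the siblings and their issue.
Counting each half-blood sibling's line as half a unit, there are 5/2 units in €270,000, so one unit is €108,000. Whole-blood lines (Kofi and Henrik) take €108,000 each; half-blood lines (Varun) take €54,000 each.
Henrik's share (€108,000) passes entirely to Florian.

Florian receives €108,000.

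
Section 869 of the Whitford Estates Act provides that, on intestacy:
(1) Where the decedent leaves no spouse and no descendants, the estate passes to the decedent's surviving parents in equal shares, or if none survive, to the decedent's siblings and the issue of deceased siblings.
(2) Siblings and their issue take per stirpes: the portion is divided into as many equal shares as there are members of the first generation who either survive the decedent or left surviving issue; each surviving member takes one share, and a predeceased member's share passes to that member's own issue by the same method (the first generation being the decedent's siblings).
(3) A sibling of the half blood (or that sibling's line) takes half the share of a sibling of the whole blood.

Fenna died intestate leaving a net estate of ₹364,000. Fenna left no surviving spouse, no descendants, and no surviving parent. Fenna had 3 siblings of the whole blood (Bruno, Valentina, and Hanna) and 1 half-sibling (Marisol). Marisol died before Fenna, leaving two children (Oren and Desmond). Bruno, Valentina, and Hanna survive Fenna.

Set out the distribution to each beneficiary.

Oren: ₹26,000; Desmond: ₹26,000; Bruno: ₹104,000; Valentina: ₹104,000; Hanna: ₹104,000

The entire ₹364,000 passes to the siblings and their issue.
Counting each half-blood sibling's line as half a unit, there are 7/2 units in ₹364,000, so one unit is ₹104,000. Whole-blood lines (Bruno, Valentina, and Hanna) take ₹104,000 each; half-blood lines (Marisol) take ₹52,000 each.
Marisol's share (₹52,000) is divided into 2 shares of ₹26,000: Oren and Desmond each take ₹26,000.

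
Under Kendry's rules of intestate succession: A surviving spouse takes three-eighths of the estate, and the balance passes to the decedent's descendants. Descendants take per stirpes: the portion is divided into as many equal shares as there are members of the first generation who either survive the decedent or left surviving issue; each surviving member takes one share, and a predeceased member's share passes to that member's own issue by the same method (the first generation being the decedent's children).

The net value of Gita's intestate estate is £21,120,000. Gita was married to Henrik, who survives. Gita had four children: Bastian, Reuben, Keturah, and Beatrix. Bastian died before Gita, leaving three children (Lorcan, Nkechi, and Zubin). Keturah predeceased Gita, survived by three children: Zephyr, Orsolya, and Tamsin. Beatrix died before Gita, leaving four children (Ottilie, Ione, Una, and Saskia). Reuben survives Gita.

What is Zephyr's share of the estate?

Henrik takes three-eighths of £21,120,000 = £7,920,000. The remaining £13,200,000 passes to the descendants.
The descendants' portion (£13,200,000) is divided into 4 shares of £3,300,000: Reuben takes £3,300,000; Bastian's £3,300,000 share passes to Bastian's issue; Keturah's £3,300,000 share passes to Keturah's issue; Beatrix's £3,300,000 share passes to Beatrix's issue.
Bastian's share (£3,300,000) is divided into 3 shares of £1,100,000: Lorcan, Nkechi, and Zubin each take £1,100,000.
Keturah's share (£3,300,000) is divided into 3 shares of £1,100,000: Zephyr, Orsolya, and Tamsin each take £1,100,000.
Beatrix's share (£3,300,000) is divided into 4 shares of £825,000: Ottilie, Ione, Una, and Saskia each take £825,000.

Zephyr receives £1,100,000.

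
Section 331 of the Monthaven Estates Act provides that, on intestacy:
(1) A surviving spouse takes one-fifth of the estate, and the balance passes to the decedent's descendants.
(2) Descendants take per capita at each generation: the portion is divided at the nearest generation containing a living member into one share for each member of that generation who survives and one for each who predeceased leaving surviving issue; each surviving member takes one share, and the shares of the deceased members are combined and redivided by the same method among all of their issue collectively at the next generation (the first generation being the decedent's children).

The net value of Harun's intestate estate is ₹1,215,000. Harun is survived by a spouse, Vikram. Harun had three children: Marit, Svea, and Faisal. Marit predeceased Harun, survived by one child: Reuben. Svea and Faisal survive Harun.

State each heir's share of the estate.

Vikram: ₹243,000; Reuben: ₹324,000; Svea: ₹324,000; Faisal: ₹324,000

Vikram takes one-fifth of ₹1,215,000 = ₹243,000. The remaining ₹972,000 passes to the descendants.
The descendants' portion (₹972,000) is divided at the children's generation into 3 shares of ₹324,000. Svea and Faisal each take ₹324,000. The remaining share for the deceased Marit (₹324,000) is carried to the next generation.
That pool (₹324,000) passes entirely to Reuben, the sole taker at the grandchildren's generation.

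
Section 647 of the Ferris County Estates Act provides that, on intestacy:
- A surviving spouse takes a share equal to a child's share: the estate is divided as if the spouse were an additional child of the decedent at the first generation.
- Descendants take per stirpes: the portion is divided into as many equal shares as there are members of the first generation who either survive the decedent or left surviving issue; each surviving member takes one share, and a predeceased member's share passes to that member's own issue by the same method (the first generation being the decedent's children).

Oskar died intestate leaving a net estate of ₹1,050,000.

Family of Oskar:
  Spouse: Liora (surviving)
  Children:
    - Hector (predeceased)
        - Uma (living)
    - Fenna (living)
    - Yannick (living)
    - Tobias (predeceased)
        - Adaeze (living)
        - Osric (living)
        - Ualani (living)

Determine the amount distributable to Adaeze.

The spouse counts as an additional share at the children's level, so there are 5 primary shares of ₹210,000. Liora takes one such share (₹210,000).
The children's combined portion (₹840,000) is divided into 4 shares of ₹210,000: Fenna and Yannick each take ₹210,000; Hector's ₹210,000 share passes to Hector's issue; Tobias's ₹210,000 share passes to Tobias's issue.
Hector's share (₹210,000) passes entirely to Uma.
Tobias's share (₹210,000) is divided into 3 shares of ₹70,000: Adaeze, Osric, and Ualani each take ₹70,000.

Adaeze receives ₹70,000.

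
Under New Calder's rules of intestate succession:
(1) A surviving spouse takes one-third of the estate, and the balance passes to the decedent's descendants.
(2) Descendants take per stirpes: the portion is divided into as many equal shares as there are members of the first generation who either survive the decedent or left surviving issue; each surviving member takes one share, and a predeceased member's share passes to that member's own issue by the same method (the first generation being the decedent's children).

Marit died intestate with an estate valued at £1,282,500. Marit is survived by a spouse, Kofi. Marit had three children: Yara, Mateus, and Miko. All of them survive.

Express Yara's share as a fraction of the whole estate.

Yara receives 2/9 of the estate.

Kofi takes one-third of £1,282,500 = £427,500. The remaining £855,000 passes to the descendants.
The descendants' portion (£855,000) is divided into 3 shares of £285,000: Yara, Mateus, and Miko each take £285,000.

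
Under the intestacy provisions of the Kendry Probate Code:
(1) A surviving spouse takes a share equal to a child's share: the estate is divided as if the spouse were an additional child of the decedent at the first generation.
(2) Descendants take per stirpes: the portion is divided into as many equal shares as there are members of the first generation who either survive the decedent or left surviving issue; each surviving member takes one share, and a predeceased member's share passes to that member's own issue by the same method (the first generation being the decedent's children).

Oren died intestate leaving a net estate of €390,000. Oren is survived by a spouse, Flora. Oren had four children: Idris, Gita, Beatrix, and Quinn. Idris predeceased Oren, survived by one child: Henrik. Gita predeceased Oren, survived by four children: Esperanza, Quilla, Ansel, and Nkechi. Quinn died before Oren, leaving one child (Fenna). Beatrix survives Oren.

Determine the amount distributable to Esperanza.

The spouse counts as an additional share at the children's level, so there are 5 primary shares of €78,000. Flora takes one such share (€78,000).
The children's combined portion (€312,000) is divided into 4 shares of €78,000: Beatrix takes €78,000; Idris's €78,000 share passes to Idris's issue; Gita's €78,000 share passes to Gita's issue; Quinn's €78,000 share passes to Quinn's issue.
Idris's share (€78,000) passes entirely to Henrik.
Gita's share (€78,000) is divided into 4 shares of €19,500: Esperanza, Quilla, Ansel, and Nkechi each take €19,500.
Quinn's share (€78,000) passes entirely to Fenna.

Esperanza receives €19,500.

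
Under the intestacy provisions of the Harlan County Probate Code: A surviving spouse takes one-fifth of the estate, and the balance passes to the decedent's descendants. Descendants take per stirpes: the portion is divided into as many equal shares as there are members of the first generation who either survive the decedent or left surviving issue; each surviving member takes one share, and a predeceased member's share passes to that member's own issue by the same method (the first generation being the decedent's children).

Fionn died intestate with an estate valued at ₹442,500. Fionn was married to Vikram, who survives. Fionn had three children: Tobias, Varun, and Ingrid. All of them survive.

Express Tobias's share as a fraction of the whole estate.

Tobias receives 4/15 of the estate.

Vikram takes one-fifth of ₹442,500 = ₹88,500. The remaining ₹354,000 passes to the descendants.
The descendants' portion (₹354,000) is divided into 3 shares of ₹118,000: Tobias, Varun, and Ingrid each take ₹118,000.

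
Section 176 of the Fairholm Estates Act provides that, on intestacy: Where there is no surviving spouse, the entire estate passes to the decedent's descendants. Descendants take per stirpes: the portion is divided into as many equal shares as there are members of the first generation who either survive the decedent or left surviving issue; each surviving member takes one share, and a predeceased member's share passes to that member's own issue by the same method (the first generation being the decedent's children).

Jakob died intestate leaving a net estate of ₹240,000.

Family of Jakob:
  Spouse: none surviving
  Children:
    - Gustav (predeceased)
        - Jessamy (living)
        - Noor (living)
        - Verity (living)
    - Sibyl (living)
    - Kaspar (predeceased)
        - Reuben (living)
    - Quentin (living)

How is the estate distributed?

The entire ₹240,000 passes to the descendants.
That amount (₹240,000) is divided into 4 shares of ₹60,000: Sibyl and Quentin each take ₹60,000; Gustav's ₹60,000 share passes to Gustav's issue; Kaspar's ₹60,000 share passes to Kaspar's issue.
Gustav's share (₹60,000) is divided into 3 shares of ₹20,000: Jessamy, Noor, and Verity each take ₹20,000.
Kaspar's share (₹60,000) passes entirely to Reuben.

Jessamy: ₹20,000; Noor: ₹20,000; Verity: ₹20,000; Sibyl: ₹60,000; Reuben: ₹60,000; Quentin: ₹60,000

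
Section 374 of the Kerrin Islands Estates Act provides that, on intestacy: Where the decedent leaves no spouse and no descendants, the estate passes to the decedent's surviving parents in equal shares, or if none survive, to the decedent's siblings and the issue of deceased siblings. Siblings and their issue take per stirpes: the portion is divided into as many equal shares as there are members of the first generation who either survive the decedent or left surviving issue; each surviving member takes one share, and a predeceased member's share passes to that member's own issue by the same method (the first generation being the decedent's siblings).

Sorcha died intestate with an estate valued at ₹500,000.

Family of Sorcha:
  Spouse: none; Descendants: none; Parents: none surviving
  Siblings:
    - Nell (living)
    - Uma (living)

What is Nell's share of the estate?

Nell receives ₹250,000.

The entire ₹500,000 passes to the siblings and their issue.
That amount (₹500,000) is divided into 2 shares of ₹250,000: Nell and Uma each take ₹250,000.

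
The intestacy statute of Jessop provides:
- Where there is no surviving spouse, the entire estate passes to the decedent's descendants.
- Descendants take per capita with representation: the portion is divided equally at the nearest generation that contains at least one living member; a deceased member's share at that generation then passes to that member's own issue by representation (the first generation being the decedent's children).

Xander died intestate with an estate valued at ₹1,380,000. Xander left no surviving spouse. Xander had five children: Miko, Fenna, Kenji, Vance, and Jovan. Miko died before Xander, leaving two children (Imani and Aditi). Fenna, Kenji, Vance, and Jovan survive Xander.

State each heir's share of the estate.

Imani: ₹138,000; Aditi: ₹138,000; Fenna: ₹276,000; Kenji: ₹276,000; Vance: ₹276,000; Jovan: ₹276,000

The entire ₹1,380,000 passes to the descendants.
That amount (₹1,380,000) is divided into 5 shares of ₹276,000: Fenna, Kenji, Vance, and Jovan each take ₹276,000; Miko's ₹276,000 share passes to Miko's issue.
Miko's share (₹276,000) is divided into 2 shares of ₹138,000: Imani and Aditi each take ₹138,000.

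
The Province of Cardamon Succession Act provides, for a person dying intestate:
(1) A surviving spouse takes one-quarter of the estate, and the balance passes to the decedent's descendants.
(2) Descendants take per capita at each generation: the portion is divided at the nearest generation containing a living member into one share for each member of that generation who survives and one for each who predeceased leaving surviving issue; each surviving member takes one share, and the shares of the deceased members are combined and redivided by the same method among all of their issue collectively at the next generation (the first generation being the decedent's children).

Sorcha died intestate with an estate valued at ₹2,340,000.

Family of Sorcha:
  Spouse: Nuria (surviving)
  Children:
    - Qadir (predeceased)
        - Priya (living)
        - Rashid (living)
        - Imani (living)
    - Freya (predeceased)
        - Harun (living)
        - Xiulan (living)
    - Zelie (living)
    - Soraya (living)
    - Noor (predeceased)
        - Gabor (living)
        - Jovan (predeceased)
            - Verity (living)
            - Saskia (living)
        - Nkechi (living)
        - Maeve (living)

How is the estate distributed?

Nuria: ₹585,000; Priya: ₹117,000; Rashid: ₹117,000; Imani: ₹117,000; Harun: ₹117,000; Xiulan: ₹117,000; Zelie: ₹351,000; Soraya: ₹351,000; Gabor: ₹117,000; Verity: ₹58,500; Saskia: ₹58,500; Nkechi: ₹117,000; Maeve: ₹117,000

Nuria takes one-quarter of ₹2,340,000 = ₹585,000. The remaining ₹1,755,000 passes to the descendants.
The descendants' portion (₹1,755,000) is divided at the children's generation into 5 shares of ₹351,000. Zelie and Soraya each take ₹351,000. The 3 shares of the deceased (Qadir, Freya, and Noor) are combined into a pool of ₹1,053,000.
That pool (₹1,053,000) is divided at the grandchildren's generation into 9 shares of ₹117,000. Priya, Rashid, Imani, Harun, Xiulan, Gabor, Nkechi, and Maeve each take ₹117,000. The remaining share for the deceased Jovan (₹117,000) is carried to the next generation.
That pool (₹117,000) is divided at the great-grandchildren's generation equally among Verity and Saskia: ₹58,500 each.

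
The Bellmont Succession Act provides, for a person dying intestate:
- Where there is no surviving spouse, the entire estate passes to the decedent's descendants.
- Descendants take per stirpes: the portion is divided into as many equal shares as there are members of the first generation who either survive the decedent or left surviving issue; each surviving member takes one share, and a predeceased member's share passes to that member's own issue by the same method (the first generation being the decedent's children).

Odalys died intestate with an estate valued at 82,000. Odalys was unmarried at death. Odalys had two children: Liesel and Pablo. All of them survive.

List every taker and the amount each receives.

The entire 82,000 passes to the descendants.
That amount (82,000) is divided into 2 shares of 41,000: Liesel and Pablo each take 41,000.

Liesel: 41,000; Pablo: 41,000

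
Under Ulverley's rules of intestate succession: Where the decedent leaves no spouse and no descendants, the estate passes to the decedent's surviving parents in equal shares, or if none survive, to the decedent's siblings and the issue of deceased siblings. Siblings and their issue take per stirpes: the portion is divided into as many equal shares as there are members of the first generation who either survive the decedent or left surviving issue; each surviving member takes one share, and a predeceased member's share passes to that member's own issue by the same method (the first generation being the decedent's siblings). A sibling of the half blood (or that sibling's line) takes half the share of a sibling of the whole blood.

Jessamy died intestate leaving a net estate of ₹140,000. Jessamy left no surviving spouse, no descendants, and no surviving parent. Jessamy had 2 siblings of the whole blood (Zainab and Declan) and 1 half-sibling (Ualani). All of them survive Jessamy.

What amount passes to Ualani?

The entire ₹140,000 passes to the siblings and their issue.
Counting each half-blood sibling's line as half a unit, there are 5/2 units in ₹140,000, so one unit is ₹56,000. Whole-blood lines (Zainab and Declan) take ₹56,000 each; half-blood lines (Ualani) take ₹28,000 each.

Ualani receives ₹28,000.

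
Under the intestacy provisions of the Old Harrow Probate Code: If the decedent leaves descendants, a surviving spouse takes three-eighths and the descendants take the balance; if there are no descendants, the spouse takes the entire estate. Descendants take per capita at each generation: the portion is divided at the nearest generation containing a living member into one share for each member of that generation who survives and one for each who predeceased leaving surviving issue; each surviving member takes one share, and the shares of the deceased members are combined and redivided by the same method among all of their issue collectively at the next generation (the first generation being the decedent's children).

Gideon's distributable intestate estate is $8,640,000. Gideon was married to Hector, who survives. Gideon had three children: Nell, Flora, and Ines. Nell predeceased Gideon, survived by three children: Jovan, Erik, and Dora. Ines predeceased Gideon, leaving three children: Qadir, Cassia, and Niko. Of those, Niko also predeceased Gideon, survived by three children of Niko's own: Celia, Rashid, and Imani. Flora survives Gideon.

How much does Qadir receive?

Hector takes three-eighths of $8,640,000 = $3,240,000. The remaining $5,400,000 passes to the descendants.
The descendants' portion ($5,400,000) is divided at the children's generation into 3 shares of $1,800,000. Flora takes $1,800,000. The 2 shares of the deceased (Nell and Ines) are combined into a pool of $3,600,000.
That pool ($3,600,000) is divided at the grandchildren's generation into 6 shares of $600,000. Jovan, Erik, Dora, Qadir, and Cassia each take $600,000. The remaining share for the deceased Niko ($600,000) is carried to the next generation.
That pool ($600,000) is divided at the great-grandchildren's generation equally among Celia, Rashid, and Imani: $200,000 each.

Qadir receives $600,000.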